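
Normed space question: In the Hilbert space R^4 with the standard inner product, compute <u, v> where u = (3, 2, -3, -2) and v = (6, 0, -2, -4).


Computing the standard inner product <u, v> = sum u_i * v_i
= 3*6 + 2*0 + -3*-2 + -2*-4
= 18 + 0 + 6 + 8
= 32

32


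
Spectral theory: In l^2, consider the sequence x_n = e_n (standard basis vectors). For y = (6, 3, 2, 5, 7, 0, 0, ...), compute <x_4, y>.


x_4 = e_4 is the standard basis vector with 1 in position 4.
<x_4, y> = y_4 = 5
As n -> infinity, <x_n, y> -> 0, confirming weak convergence of (x_n) to 0.

5


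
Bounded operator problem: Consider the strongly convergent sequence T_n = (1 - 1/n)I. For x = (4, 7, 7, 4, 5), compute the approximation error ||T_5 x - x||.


T_5 x - x = (1 - 1/5)x - x = -x/5
||x|| = sqrt(155) = 12.4499
||T_5 x - x|| = ||x||/5 = 12.4499/5 = 2.4900

2.4900


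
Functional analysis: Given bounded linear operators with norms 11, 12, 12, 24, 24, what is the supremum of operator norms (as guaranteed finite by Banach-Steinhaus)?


By the Uniform Boundedness Principle, the supremum of norms is finite.
sup_k ||T_k|| = max(11, 12, 12, 24, 24) = 24

24


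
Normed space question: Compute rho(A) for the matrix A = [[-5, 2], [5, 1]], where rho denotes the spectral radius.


For a 2x2 matrix, eigenvalues satisfy lambda^2 - (trace)*lambda + det = 0
trace = -5 + 1 = -4
det = -5*1 - 2*5 = -15
discriminant = (-4)^2 - 4*(-15) = 76
spectral radius = max |eigenvalue| = 6.3589

6.3589


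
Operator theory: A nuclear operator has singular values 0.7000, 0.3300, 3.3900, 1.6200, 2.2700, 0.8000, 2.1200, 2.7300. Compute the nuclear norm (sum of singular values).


The nuclear norm is the sum of all singular values.
||T||_1 = 0.7000 + 0.3300 + 3.3900 + 1.6200 + 2.2700 + 0.8000 + 2.1200 + 2.7300
= 13.9600

13.9600


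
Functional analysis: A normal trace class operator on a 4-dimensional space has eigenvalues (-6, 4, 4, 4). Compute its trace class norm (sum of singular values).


For a normal operator, singular values equal |eigenvalues|.
Trace norm = sum |lambda_i| = 6 + 4 + 4 + 4
= 18

18


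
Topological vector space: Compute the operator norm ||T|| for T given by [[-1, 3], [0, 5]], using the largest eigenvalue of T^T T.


A^T A = [[1, -3], [-3, 34]]
trace(A^T A) = 35, det(A^T A) = 25
discriminant = 35^2 - 4*25 = 1125
Largest eigenvalue of A^T A = (trace + sqrt(disc))/2 = 34.2705
||T|| = sqrt(34.2705) = 5.8541

5.8541


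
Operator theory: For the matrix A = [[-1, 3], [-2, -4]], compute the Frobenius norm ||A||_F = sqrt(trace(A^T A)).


||A||_F^2 = sum a_ij^2
= (-1)^2 + 3^2 + (-2)^2 + (-4)^2
= 1 + 9 + 4 + 16 = 30
||A||_F = sqrt(30) = 5.4772

5.4772


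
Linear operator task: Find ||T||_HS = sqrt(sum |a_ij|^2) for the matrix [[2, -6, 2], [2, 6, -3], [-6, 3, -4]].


The Hilbert-Schmidt norm is sqrt(sum of squares of all entries).
Sum of squares = 2^2 + (-6)^2 + 2^2 + 2^2 + 6^2 + (-3)^2 + (-6)^2 + 3^2 + (-4)^2
= 4 + 36 + 4 + 4 + 36 + 9 + 36 + 9 + 16 = 154
||T||_HS = sqrt(154) = 12.4097

12.4097


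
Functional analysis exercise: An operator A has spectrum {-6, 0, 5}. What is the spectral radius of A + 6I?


Spectrum of A + 6I = {0, 6, 11}
Spectral radius = max |lambda| over the shifted spectrum
= max(0, 6, 11) = 11

11


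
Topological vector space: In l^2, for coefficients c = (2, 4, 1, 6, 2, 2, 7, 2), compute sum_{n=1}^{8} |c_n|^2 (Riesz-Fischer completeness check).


sum |c_n|^2 = 2^2 + 4^2 + 1^2 + 6^2 + 2^2 + 2^2 + 7^2 + 2^2
= 4 + 16 + 1 + 36 + 4 + 4 + 49 + 4
= 118

118


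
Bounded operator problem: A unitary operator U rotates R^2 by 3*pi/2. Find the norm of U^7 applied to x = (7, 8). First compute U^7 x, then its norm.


U is a rotation by theta = 3*pi/2
U^7 = rotation by 7*theta = 21*pi/2 = 1*pi/2 (mod 2*pi)
cos(1*pi/2) = 0.0000, sin(1*pi/2) = 1.0000
U^7 x = (0.0000 * 7 - 1.0000 * 8, 1.0000 * 7 + 0.0000 * 8)
= (-8.0000, 7.0000)
||U^7 x|| = sqrt((-8.0000)^2 + 7.0000^2) = sqrt(113.0000) = 10.6301

10.6301


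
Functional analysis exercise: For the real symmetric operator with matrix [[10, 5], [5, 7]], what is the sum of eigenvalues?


For a self-adjoint (symmetric) matrix, the eigenvalues are real.
The sum of eigenvalues equals the trace of the matrix.
trace = 10 + 7 = 17

17


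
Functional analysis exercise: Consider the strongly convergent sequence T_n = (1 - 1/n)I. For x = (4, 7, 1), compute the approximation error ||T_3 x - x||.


T_3 x - x = (1 - 1/3)x - x = -x/3
||x|| = sqrt(66) = 8.1240
||T_3 x - x|| = ||x||/3 = 8.1240/3 = 2.7080

2.7080


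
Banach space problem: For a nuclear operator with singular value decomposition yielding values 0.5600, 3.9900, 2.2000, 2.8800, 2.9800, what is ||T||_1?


The nuclear norm is the sum of all singular values.
||T||_1 = 0.5600 + 3.9900 + 2.2000 + 2.8800 + 2.9800
= 12.6100

12.6100


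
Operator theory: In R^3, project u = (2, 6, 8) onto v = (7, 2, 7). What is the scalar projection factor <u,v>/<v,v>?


Computing <u,v> = 2*7 + 6*2 + 8*7 = 82
Computing <v,v> = 7^2 + 2^2 + 7^2 = 102
Projection coefficient = 82/102 = 0.8039

0.8039


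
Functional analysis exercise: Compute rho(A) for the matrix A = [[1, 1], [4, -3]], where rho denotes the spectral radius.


For a 2x2 matrix, eigenvalues satisfy lambda^2 - (trace)*lambda + det = 0
trace = 1 + -3 = -2
det = 1*-3 - 1*4 = -7
discriminant = (-2)^2 - 4*(-7) = 32
spectral radius = max |eigenvalue| = 3.8284

3.8284


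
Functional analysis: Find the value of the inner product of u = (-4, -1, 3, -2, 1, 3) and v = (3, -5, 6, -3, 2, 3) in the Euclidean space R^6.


Computing the standard inner product <u, v> = sum u_i * v_i
= -4*3 + -1*-5 + 3*6 + -2*-3 + 1*2 + 3*3
= -12 + 5 + 18 + 6 + 2 + 9
= 28

28


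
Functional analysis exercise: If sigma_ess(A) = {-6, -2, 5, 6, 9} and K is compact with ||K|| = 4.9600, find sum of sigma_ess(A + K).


By Weyl's theorem, the essential spectrum is invariant under compact perturbations.
sigma_ess(A + K) = sigma_ess(A) = {-6, -2, 5, 6, 9}
Sum = -6 + -2 + 5 + 6 + 9 = 12

12


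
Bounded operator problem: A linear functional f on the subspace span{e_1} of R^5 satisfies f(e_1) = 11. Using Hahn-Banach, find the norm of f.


The norm of f is given by ||f|| = sup_{||x||=1} |f(x)|.
On span{e_1}, ||e_1|| = 1, so ||f|| = |f(e_1)| / ||e_1||
= |11| / 1 = 11.0000

11.0000


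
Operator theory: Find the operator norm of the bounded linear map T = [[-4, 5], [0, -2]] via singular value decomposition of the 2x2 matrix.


A^T A = [[16, -20], [-20, 29]]
trace(A^T A) = 45, det(A^T A) = 64
discriminant = 45^2 - 4*64 = 1769
Largest eigenvalue of A^T A = (trace + sqrt(disc))/2 = 43.5297
||T|| = sqrt(43.5297) = 6.5977

6.5977


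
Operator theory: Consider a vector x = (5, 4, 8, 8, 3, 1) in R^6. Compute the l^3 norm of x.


The l^3 norm = (sum |x_i|^3)^(1/3)
Sum of 3th powers = 125 + 64 + 512 + 512 + 27 + 1 = 1241
||x||_3 = (1241)^(1/3) = 10.7463

10.7463


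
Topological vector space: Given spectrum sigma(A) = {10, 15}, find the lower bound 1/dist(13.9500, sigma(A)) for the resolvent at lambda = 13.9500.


dist(13.9500, {10, 15}) = min(|13.9500 - 10|, |13.9500 - 15|)
= min(3.9500, 1.0500) = 1.0500
Resolvent bound = 1/1.0500 = 0.9524

0.9524


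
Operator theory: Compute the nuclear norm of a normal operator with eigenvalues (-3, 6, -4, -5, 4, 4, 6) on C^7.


For a normal operator, singular values equal |eigenvalues|.
Trace norm = sum |lambda_i| = 3 + 6 + 4 + 5 + 4 + 4 + 6
= 32

32


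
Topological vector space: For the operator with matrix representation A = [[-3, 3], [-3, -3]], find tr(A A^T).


trace(A * A^T) = sum of squares of all entries
= (-3)^2 + 3^2 + (-3)^2 + (-3)^2
= 9 + 9 + 9 + 9
= 36

36


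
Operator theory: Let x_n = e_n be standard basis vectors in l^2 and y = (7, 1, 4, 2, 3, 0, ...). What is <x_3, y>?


x_3 = e_3 is the standard basis vector with 1 in position 3.
<x_3, y> = y_3 = 4
As n -> infinity, <x_n, y> -> 0, confirming weak convergence of (x_n) to 0.

4


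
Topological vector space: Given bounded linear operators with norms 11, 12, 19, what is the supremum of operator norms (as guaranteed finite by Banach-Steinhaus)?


By the Uniform Boundedness Principle, the supremum of norms is finite.
sup_k ||T_k|| = max(11, 12, 19) = 19

19


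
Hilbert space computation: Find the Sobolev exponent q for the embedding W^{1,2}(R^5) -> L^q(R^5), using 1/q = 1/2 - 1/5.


Using the Sobolev embedding formula: 1/q = 1/p - k/n
1/q = 1/2 - 1/5 = 3/10
q = 1/(3/10) = 10/3 = 3.3333

3.3333


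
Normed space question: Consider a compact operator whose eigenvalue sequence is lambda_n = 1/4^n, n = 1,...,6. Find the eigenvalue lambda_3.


The eigenvalue formula gives lambda_3 = 1/4^3
= 1/64
= 0.0156

0.0156


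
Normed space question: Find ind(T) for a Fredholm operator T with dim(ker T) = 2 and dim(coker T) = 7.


The Fredholm index is defined as ind(T) = dim(ker T) - dim(coker T)
= 2 - 7
= -5

-5


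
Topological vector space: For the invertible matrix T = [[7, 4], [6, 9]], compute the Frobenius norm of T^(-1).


det(T) = 7*9 - 4*6 = 39
T^(-1) = (1/39) * [[9, -4], [-6, 7]] = [[0.2308, -0.1026], [-0.1538, 0.1795]]
||T^(-1)||_F^2 = 0.2308^2 + (-0.1026)^2 + (-0.1538)^2 + 0.1795^2 = 0.1197
||T^(-1)||_F = sqrt(0.1197) = 0.3459

0.3459


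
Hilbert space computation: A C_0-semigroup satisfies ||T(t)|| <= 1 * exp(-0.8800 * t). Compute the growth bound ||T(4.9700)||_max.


||T(4.9700)|| <= 1 * exp(-0.8800 * 4.9700)
= 1 * exp(-4.3736)
= 1 * 0.0126
= 0.0126

0.0126


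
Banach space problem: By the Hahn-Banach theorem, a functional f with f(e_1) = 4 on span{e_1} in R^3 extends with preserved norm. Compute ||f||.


The norm of f is given by ||f|| = sup_{||x||=1} |f(x)|.
On span{e_1}, ||e_1|| = 1, so ||f|| = |f(e_1)| / ||e_1||
= |4| / 1 = 4.0000

4.0000


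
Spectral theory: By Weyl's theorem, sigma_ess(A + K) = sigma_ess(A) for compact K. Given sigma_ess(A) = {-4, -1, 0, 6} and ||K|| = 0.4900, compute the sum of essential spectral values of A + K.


By Weyl's theorem, the essential spectrum is invariant under compact perturbations.
sigma_ess(A + K) = sigma_ess(A) = {-4, -1, 0, 6}
Sum = -4 + -1 + 0 + 6 = 1

1


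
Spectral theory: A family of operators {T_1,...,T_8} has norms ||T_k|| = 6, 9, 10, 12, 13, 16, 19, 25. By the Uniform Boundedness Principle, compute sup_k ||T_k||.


By the Uniform Boundedness Principle, the supremum of norms is finite.
sup_k ||T_k|| = max(6, 9, 10, 12, 13, 16, 19, 25) = 25

25


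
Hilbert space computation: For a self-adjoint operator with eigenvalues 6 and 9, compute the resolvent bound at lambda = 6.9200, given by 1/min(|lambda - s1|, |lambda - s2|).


dist(6.9200, {6, 9}) = min(|6.9200 - 6|, |6.9200 - 9|)
= min(0.9200, 2.0800) = 0.9200
Resolvent bound = 1/0.9200 = 1.0870

1.0870


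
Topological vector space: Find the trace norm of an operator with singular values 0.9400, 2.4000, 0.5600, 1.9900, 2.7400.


The nuclear norm is the sum of all singular values.
||T||_1 = 0.9400 + 2.4000 + 0.5600 + 1.9900 + 2.7400
= 8.6300

8.6300


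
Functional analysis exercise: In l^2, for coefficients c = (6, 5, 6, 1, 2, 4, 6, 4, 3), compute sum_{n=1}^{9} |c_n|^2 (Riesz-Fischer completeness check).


sum |c_n|^2 = 6^2 + 5^2 + 6^2 + 1^2 + 2^2 + 4^2 + 6^2 + 4^2 + 3^2
= 36 + 25 + 36 + 1 + 4 + 16 + 36 + 16 + 9
= 179

179


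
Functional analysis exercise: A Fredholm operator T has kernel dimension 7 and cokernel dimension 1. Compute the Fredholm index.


The Fredholm index is defined as ind(T) = dim(ker T) - dim(coker T)
= 7 - 1
= 6

6


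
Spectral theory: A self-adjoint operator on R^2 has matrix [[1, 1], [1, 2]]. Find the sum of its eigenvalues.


For a self-adjoint (symmetric) matrix, the eigenvalues are real.
The sum of eigenvalues equals the trace of the matrix.
trace = 1 + 2 = 3

3


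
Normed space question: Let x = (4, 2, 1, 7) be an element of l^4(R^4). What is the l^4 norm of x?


The l^4 norm = (sum |x_i|^4)^(1/4)
Sum of 4th powers = 256 + 16 + 1 + 2401 = 2674
||x||_4 = (2674)^(1/4) = 7.1910

7.1910


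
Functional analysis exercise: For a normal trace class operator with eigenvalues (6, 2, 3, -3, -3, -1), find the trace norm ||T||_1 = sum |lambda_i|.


For a normal operator, singular values equal |eigenvalues|.
Trace norm = sum |lambda_i| = 6 + 2 + 3 + 3 + 3 + 1
= 18

18


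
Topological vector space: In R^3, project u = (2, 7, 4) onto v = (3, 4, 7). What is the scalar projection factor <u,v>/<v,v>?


Computing <u,v> = 2*3 + 7*4 + 4*7 = 62
Computing <v,v> = 3^2 + 4^2 + 7^2 = 74
Projection coefficient = 62/74 = 0.8378

0.8378


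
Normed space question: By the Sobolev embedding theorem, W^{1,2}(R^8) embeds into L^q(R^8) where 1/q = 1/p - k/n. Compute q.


Using the Sobolev embedding formula: 1/q = 1/p - k/n
1/q = 1/2 - 1/8 = 3/8
q = 1/(3/8) = 8/3 = 2.6667

2.6667


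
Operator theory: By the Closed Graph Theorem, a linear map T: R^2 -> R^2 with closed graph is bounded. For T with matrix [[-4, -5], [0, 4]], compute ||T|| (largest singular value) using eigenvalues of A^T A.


A^T A = [[16, 20], [20, 41]]
trace(A^T A) = 57, det(A^T A) = 256
discriminant = 57^2 - 4*256 = 2225
Largest eigenvalue of A^T A = (trace + sqrt(disc))/2 = 52.0850
||T|| = sqrt(52.0850) = 7.2170

7.2170


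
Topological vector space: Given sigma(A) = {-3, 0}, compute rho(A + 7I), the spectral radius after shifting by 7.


Spectrum of A + 7I = {4, 7}
Spectral radius = max |lambda| over the shifted spectrum
= max(4, 7) = 7

7


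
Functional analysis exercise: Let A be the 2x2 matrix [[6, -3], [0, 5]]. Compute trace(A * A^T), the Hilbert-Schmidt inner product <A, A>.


trace(A * A^T) = sum of squares of all entries
= 6^2 + (-3)^2 + 0^2 + 5^2
= 36 + 9 + 0 + 25
= 70

70


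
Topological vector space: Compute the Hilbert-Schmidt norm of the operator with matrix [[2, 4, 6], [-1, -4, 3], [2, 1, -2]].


The Hilbert-Schmidt norm is sqrt(sum of squares of all entries).
Sum of squares = 2^2 + 4^2 + 6^2 + (-1)^2 + (-4)^2 + 3^2 + 2^2 + 1^2 + (-2)^2
= 4 + 16 + 36 + 1 + 16 + 9 + 4 + 1 + 4 = 91
||T||_HS = sqrt(91) = 9.5394

9.5394


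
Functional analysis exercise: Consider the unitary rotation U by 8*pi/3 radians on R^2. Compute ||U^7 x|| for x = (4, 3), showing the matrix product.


U is a rotation by theta = 8*pi/3
U^7 = rotation by 7*theta = 56*pi/3 = 2*pi/3 (mod 2*pi)
cos(2*pi/3) = -0.5000, sin(2*pi/3) = 0.8660
U^7 x = (-0.5000 * 4 - 0.8660 * 3, 0.8660 * 4 + -0.5000 * 3)
= (-4.5981, 1.9641)
||U^7 x|| = sqrt((-4.5981)^2 + 1.9641^2) = sqrt(25.0000) = 5.0000

5.0000


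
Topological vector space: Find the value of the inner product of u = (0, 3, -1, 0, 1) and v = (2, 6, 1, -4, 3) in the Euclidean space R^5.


Computing the standard inner product <u, v> = sum u_i * v_i
= 0*2 + 3*6 + -1*1 + 0*-4 + 1*3
= 0 + 18 + -1 + 0 + 3
= 20

20


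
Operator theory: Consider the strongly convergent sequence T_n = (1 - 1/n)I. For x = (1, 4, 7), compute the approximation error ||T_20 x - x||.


T_20 x - x = (1 - 1/20)x - x = -x/20
||x|| = sqrt(66) = 8.1240
||T_20 x - x|| = ||x||/20 = 8.1240/20 = 0.4062

0.4062


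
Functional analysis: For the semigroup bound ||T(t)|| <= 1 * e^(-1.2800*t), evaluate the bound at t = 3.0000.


||T(3.0000)|| <= 1 * exp(-1.2800 * 3.0000)
= 1 * exp(-3.8400)
= 1 * 0.0215
= 0.0215

0.0215


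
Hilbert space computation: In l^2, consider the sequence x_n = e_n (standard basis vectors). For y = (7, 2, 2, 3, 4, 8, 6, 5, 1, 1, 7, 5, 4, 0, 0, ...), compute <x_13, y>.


x_13 = e_13 is the standard basis vector with 1 in position 13.
<x_13, y> = y_13 = 4
As n -> infinity, <x_n, y> -> 0, confirming weak convergence of (x_n) to 0.

4


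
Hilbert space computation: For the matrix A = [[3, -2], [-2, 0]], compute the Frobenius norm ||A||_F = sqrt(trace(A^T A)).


||A||_F^2 = sum a_ij^2
= 3^2 + (-2)^2 + (-2)^2 + 0^2
= 9 + 4 + 4 + 0 = 17
||A||_F = sqrt(17) = 4.1231

4.1231


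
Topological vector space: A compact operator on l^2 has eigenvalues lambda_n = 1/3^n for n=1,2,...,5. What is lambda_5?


The eigenvalue formula gives lambda_5 = 1/3^5
= 1/243
= 0.0041

0.0041


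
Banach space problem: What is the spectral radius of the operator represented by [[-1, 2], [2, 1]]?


For a 2x2 matrix, eigenvalues satisfy lambda^2 - (trace)*lambda + det = 0
trace = -1 + 1 = 0
det = -1*1 - 2*2 = -5
discriminant = 0^2 - 4*(-5) = 20
spectral radius = max |eigenvalue| = 2.2361

2.2361


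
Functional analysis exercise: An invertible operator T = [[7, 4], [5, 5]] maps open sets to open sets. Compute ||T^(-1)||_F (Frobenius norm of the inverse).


det(T) = 7*5 - 4*5 = 15
T^(-1) = (1/15) * [[5, -4], [-5, 7]] = [[0.3333, -0.2667], [-0.3333, 0.4667]]
||T^(-1)||_F^2 = 0.3333^2 + (-0.2667)^2 + (-0.3333)^2 + 0.4667^2 = 0.5111
||T^(-1)||_F = sqrt(0.5111) = 0.7149

0.7149


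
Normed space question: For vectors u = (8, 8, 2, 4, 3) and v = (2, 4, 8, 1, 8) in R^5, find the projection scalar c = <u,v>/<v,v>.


Computing <u,v> = 8*2 + 8*4 + 2*8 + 4*1 + 3*8 = 92
Computing <v,v> = 2^2 + 4^2 + 8^2 + 1^2 + 8^2 = 149
Projection coefficient = 92/149 = 0.6174

0.6174


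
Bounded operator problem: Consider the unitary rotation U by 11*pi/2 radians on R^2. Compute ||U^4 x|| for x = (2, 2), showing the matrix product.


U is a rotation by theta = 11*pi/2
U^4 = rotation by 4*theta = 44*pi/2 = 0*pi/2 (mod 2*pi)
cos(0*pi/2) = 1.0000, sin(0*pi/2) = 0.0000
U^4 x = (1.0000 * 2 - 0.0000 * 2, 0.0000 * 2 + 1.0000 * 2)
= (2.0000, 2.0000)
||U^4 x|| = sqrt(2.0000^2 + 2.0000^2) = sqrt(8.0000) = 2.8284

2.8284


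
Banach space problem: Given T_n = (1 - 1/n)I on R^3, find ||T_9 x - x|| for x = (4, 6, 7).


T_9 x - x = (1 - 1/9)x - x = -x/9
||x|| = sqrt(101) = 10.0499
||T_9 x - x|| = ||x||/9 = 10.0499/9 = 1.1167

1.1167


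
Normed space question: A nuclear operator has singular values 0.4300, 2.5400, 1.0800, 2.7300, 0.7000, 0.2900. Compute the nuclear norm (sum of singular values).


The nuclear norm is the sum of all singular values.
||T||_1 = 0.4300 + 2.5400 + 1.0800 + 2.7300 + 0.7000 + 0.2900
= 7.7700

7.7700


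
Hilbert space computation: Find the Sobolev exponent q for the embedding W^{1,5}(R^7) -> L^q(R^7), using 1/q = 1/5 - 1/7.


Using the Sobolev embedding formula: 1/q = 1/p - k/n
1/q = 1/5 - 1/7 = 2/35
q = 1/(2/35) = 35/2 = 17.5000

17.5000


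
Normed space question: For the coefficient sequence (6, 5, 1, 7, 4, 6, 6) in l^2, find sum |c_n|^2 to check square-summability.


sum |c_n|^2 = 6^2 + 5^2 + 1^2 + 7^2 + 4^2 + 6^2 + 6^2
= 36 + 25 + 1 + 49 + 16 + 36 + 36
= 199

199


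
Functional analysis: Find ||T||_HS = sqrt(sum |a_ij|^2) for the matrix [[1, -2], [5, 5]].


The Hilbert-Schmidt norm is sqrt(sum of squares of all entries).
Sum of squares = 1^2 + (-2)^2 + 5^2 + 5^2
= 1 + 4 + 25 + 25 = 55
||T||_HS = sqrt(55) = 7.4162

7.4162


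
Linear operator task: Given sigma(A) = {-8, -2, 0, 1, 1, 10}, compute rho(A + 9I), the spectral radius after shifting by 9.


Spectrum of A + 9I = {1, 7, 9, 10, 10, 19}
Spectral radius = max |lambda| over the shifted spectrum
= max(1, 7, 9, 10, 10, 19) = 19

19


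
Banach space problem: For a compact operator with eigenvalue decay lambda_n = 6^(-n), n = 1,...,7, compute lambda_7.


The eigenvalue formula gives lambda_7 = 1/6^7
= 1/279936
= 3.5722e-06

3.5722e-06


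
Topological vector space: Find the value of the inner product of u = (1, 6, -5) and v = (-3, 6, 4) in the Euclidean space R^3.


Computing the standard inner product <u, v> = sum u_i * v_i
= 1*-3 + 6*6 + -5*4
= -3 + 36 + -20
= 13

13


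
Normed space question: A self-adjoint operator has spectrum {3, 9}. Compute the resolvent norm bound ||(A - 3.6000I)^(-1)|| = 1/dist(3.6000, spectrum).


dist(3.6000, {3, 9}) = min(|3.6000 - 3|, |3.6000 - 9|)
= min(0.6000, 5.4000) = 0.6000
Resolvent bound = 1/0.6000 = 1.6667

1.6667


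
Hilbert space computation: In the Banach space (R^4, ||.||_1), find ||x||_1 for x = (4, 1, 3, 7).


The l^1 norm equals the sum of absolute values of all components.
||x||_1 = 4 + 1 + 3 + 7
= 15

15.0000


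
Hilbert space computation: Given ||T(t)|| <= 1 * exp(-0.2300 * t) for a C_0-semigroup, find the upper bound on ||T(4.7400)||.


||T(4.7400)|| <= 1 * exp(-0.2300 * 4.7400)
= 1 * exp(-1.0902)
= 1 * 0.3361
= 0.3361

0.3361


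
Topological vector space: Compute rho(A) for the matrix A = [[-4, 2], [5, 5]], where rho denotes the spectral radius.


For a 2x2 matrix, eigenvalues satisfy lambda^2 - (trace)*lambda + det = 0
trace = -4 + 5 = 1
det = -4*5 - 2*5 = -30
discriminant = 1^2 - 4*(-30) = 121
spectral radius = max |eigenvalue| = 6.0000

6.0000


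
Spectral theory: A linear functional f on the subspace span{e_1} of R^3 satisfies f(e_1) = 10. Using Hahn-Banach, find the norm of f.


The norm of f is given by ||f|| = sup_{||x||=1} |f(x)|.
On span{e_1}, ||e_1|| = 1, so ||f|| = |f(e_1)| / ||e_1||
= |10| / 1 = 10.0000

10.0000


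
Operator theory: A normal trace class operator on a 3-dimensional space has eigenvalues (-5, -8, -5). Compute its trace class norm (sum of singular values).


For a normal operator, singular values equal |eigenvalues|.
Trace norm = sum |lambda_i| = 5 + 8 + 5
= 18

18


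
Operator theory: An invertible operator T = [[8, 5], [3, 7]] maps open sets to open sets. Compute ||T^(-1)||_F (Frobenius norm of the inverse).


det(T) = 8*7 - 5*3 = 41
T^(-1) = (1/41) * [[7, -5], [-3, 8]] = [[0.1707, -0.1220], [-0.0732, 0.1951]]
||T^(-1)||_F^2 = 0.1707^2 + (-0.1220)^2 + (-0.0732)^2 + 0.1951^2 = 0.0874
||T^(-1)||_F = sqrt(0.0874) = 0.2957

0.2957


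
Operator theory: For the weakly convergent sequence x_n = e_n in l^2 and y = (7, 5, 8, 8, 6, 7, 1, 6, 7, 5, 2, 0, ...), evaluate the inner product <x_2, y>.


x_2 = e_2 is the standard basis vector with 1 in position 2.
<x_2, y> = y_2 = 5
As n -> infinity, <x_n, y> -> 0, confirming weak convergence of (x_n) to 0.

5


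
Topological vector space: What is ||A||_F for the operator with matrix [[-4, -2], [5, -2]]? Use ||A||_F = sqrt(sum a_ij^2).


||A||_F^2 = sum a_ij^2
= (-4)^2 + (-2)^2 + 5^2 + (-2)^2
= 16 + 4 + 25 + 4 = 49
||A||_F = sqrt(49) = 7.0000

7.0000


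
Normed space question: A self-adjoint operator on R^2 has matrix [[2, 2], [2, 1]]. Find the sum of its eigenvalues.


For a self-adjoint (symmetric) matrix, the eigenvalues are real.
The sum of eigenvalues equals the trace of the matrix.
trace = 2 + 1 = 3

3


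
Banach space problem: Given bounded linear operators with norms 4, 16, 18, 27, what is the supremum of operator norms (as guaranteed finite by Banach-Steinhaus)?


By the Uniform Boundedness Principle, the supremum of norms is finite.
sup_k ||T_k|| = max(4, 16, 18, 27) = 27

27


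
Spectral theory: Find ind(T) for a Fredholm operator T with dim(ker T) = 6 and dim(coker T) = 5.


The Fredholm index is defined as ind(T) = dim(ker T) - dim(coker T)
= 6 - 5
= 1

1


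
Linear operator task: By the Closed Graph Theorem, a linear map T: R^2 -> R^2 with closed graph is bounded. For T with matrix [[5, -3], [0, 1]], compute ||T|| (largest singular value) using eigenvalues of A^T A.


A^T A = [[25, -15], [-15, 10]]
trace(A^T A) = 35, det(A^T A) = 25
discriminant = 35^2 - 4*25 = 1125
Largest eigenvalue of A^T A = (trace + sqrt(disc))/2 = 34.2705
||T|| = sqrt(34.2705) = 5.8541

5.8541


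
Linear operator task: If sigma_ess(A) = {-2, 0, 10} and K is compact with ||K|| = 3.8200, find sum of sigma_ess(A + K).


By Weyl's theorem, the essential spectrum is invariant under compact perturbations.
sigma_ess(A + K) = sigma_ess(A) = {-2, 0, 10}
Sum = -2 + 0 + 10 = 8

8


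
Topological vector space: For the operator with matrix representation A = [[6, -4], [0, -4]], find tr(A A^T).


trace(A * A^T) = sum of squares of all entries
= 6^2 + (-4)^2 + 0^2 + (-4)^2
= 36 + 16 + 0 + 16
= 68

68


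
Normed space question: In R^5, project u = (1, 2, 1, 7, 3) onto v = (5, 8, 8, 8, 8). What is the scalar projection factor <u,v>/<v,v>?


Computing <u,v> = 1*5 + 2*8 + 1*8 + 7*8 + 3*8 = 109
Computing <v,v> = 5^2 + 8^2 + 8^2 + 8^2 + 8^2 = 281
Projection coefficient = 109/281 = 0.3879

0.3879


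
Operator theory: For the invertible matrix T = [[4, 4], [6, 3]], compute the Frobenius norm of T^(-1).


det(T) = 4*3 - 4*6 = -12
T^(-1) = (1/-12) * [[3, -4], [-6, 4]] = [[-0.2500, 0.3333], [0.5000, -0.3333]]
||T^(-1)||_F^2 = (-0.2500)^2 + 0.3333^2 + 0.5000^2 + (-0.3333)^2 = 0.5347
||T^(-1)||_F = sqrt(0.5347) = 0.7312

0.7312


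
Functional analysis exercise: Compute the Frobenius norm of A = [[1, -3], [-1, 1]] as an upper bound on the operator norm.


||A||_F^2 = sum a_ij^2
= 1^2 + (-3)^2 + (-1)^2 + 1^2
= 1 + 9 + 1 + 1 = 12
||A||_F = sqrt(12) = 3.4641

3.4641


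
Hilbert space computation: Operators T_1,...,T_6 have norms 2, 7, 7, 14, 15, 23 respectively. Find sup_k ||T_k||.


By the Uniform Boundedness Principle, the supremum of norms is finite.
sup_k ||T_k|| = max(2, 7, 7, 14, 15, 23) = 23

23


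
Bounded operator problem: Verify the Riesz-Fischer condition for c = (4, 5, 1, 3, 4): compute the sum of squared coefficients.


sum |c_n|^2 = 4^2 + 5^2 + 1^2 + 3^2 + 4^2
= 16 + 25 + 1 + 9 + 16
= 67

67


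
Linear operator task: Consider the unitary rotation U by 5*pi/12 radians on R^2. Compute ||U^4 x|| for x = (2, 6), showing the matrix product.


U is a rotation by theta = 5*pi/12
U^4 = rotation by 4*theta = 20*pi/12
cos(20*pi/12) = 0.5000, sin(20*pi/12) = -0.8660
U^4 x = (0.5000 * 2 - -0.8660 * 6, -0.8660 * 2 + 0.5000 * 6)
= (6.1962, 1.2679)
||U^4 x|| = sqrt(6.1962^2 + 1.2679^2) = sqrt(40.0000) = 6.3246

6.3246


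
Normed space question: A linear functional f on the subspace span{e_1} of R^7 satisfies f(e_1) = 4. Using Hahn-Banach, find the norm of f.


The norm of f is given by ||f|| = sup_{||x||=1} |f(x)|.
On span{e_1}, ||e_1|| = 1, so ||f|| = |f(e_1)| / ||e_1||
= |4| / 1 = 4.0000

4.0000


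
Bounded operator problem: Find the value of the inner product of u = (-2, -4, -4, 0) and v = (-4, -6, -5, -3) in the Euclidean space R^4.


Computing the standard inner product <u, v> = sum u_i * v_i
= -2*-4 + -4*-6 + -4*-5 + 0*-3
= 8 + 24 + 20 + 0
= 52

52


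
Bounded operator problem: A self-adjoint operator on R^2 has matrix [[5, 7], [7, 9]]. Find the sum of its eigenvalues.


For a self-adjoint (symmetric) matrix, the eigenvalues are real.
The sum of eigenvalues equals the trace of the matrix.
trace = 5 + 9 = 14

14


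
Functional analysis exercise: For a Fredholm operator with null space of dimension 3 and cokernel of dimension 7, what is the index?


The Fredholm index is defined as ind(T) = dim(ker T) - dim(coker T)
= 3 - 7
= -4

-4


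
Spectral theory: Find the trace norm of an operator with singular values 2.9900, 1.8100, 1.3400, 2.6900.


The nuclear norm is the sum of all singular values.
||T||_1 = 2.9900 + 1.8100 + 1.3400 + 2.6900
= 8.8300

8.8300


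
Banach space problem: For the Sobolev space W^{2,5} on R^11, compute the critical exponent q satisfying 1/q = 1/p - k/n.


Using the Sobolev embedding formula: 1/q = 1/p - k/n
1/q = 1/5 - 2/11 = 1/55
q = 1/(1/55) = 55

55.0000


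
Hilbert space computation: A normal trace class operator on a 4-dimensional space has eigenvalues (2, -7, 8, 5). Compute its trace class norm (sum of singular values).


For a normal operator, singular values equal |eigenvalues|.
Trace norm = sum |lambda_i| = 2 + 7 + 8 + 5
= 22

22


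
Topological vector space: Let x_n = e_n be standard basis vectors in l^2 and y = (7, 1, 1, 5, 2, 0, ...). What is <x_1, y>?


x_1 = e_1 is the standard basis vector with 1 in position 1.
<x_1, y> = y_1 = 7
As n -> infinity, <x_n, y> -> 0, confirming weak convergence of (x_n) to 0.

7


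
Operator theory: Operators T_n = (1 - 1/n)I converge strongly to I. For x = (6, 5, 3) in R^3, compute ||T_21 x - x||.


T_21 x - x = (1 - 1/21)x - x = -x/21
||x|| = sqrt(70) = 8.3666
||T_21 x - x|| = ||x||/21 = 8.3666/21 = 0.3984

0.3984


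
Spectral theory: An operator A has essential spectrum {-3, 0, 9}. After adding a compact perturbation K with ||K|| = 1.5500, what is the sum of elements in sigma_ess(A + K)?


By Weyl's theorem, the essential spectrum is invariant under compact perturbations.
sigma_ess(A + K) = sigma_ess(A) = {-3, 0, 9}
Sum = -3 + 0 + 9 = 6

6


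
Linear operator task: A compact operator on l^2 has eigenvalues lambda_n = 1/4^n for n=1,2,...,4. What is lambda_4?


The eigenvalue formula gives lambda_4 = 1/4^4
= 1/256
= 0.0039

0.0039


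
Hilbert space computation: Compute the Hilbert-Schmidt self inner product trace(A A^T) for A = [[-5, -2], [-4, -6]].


trace(A * A^T) = sum of squares of all entries
= (-5)^2 + (-2)^2 + (-4)^2 + (-6)^2
= 25 + 4 + 16 + 36
= 81

81


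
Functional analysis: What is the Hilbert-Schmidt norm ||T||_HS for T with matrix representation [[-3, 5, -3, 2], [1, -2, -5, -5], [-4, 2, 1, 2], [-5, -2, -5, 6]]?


The Hilbert-Schmidt norm is sqrt(sum of squares of all entries).
Sum of squares = (-3)^2 + 5^2 + (-3)^2 + 2^2 + 1^2 + (-2)^2 + (-5)^2 + (-5)^2 + (-4)^2 + 2^2 + 1^2 + 2^2 + (-5)^2 + (-2)^2 + (-5)^2 + 6^2
= 9 + 25 + 9 + 4 + 1 + 4 + 25 + 25 + 16 + 4 + 1 + 4 + 25 + 4 + 25 + 36 = 217
||T||_HS = sqrt(217) = 14.7309

14.7309


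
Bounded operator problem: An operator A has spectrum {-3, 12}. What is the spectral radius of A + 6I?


Spectrum of A + 6I = {3, 18}
Spectral radius = max |lambda| over the shifted spectrum
= max(3, 18) = 18

18


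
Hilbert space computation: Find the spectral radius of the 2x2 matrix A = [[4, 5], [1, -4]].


For a 2x2 matrix, eigenvalues satisfy lambda^2 - (trace)*lambda + det = 0
trace = 4 + -4 = 0
det = 4*-4 - 5*1 = -21
discriminant = 0^2 - 4*(-21) = 84
spectral radius = max |eigenvalue| = 4.5826

4.5826


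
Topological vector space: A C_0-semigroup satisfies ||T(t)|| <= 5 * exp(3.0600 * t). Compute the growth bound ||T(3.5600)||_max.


||T(3.5600)|| <= 5 * exp(3.0600 * 3.5600)
= 5 * exp(10.8936)
= 5 * 53830.7422
= 269153.7112

269153.7112


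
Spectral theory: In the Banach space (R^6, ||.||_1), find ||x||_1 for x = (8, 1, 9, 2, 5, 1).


The l^1 norm equals the sum of absolute values of all components.
||x||_1 = 8 + 1 + 9 + 2 + 5 + 1
= 26

26.0000


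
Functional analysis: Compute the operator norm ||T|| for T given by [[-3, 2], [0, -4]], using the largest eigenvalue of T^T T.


A^T A = [[9, -6], [-6, 20]]
trace(A^T A) = 29, det(A^T A) = 144
discriminant = 29^2 - 4*144 = 265
Largest eigenvalue of A^T A = (trace + sqrt(disc))/2 = 22.6394
||T|| = sqrt(22.6394) = 4.7581

4.7581


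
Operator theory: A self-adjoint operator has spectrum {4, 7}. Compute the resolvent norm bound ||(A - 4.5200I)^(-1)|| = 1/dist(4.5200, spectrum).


dist(4.5200, {4, 7}) = min(|4.5200 - 4|, |4.5200 - 7|)
= min(0.5200, 2.4800) = 0.5200
Resolvent bound = 1/0.5200 = 1.9231

1.9231


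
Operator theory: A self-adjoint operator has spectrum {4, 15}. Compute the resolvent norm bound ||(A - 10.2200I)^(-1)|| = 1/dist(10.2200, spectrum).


dist(10.2200, {4, 15}) = min(|10.2200 - 4|, |10.2200 - 15|)
= min(6.2200, 4.7800) = 4.7800
Resolvent bound = 1/4.7800 = 0.2092

0.2092


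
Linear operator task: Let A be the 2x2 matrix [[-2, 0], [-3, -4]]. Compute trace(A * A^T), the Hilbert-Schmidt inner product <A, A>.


trace(A * A^T) = sum of squares of all entries
= (-2)^2 + 0^2 + (-3)^2 + (-4)^2
= 4 + 0 + 9 + 16
= 29

29


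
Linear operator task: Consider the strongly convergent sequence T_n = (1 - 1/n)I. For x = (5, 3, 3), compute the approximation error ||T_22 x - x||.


T_22 x - x = (1 - 1/22)x - x = -x/22
||x|| = sqrt(43) = 6.5574
||T_22 x - x|| = ||x||/22 = 6.5574/22 = 0.2981

0.2981


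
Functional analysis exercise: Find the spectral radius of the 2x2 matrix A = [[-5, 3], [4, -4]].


For a 2x2 matrix, eigenvalues satisfy lambda^2 - (trace)*lambda + det = 0
trace = -5 + -4 = -9
det = -5*-4 - 3*4 = 8
discriminant = (-9)^2 - 4*(8) = 49
spectral radius = max |eigenvalue| = 8.0000

8.0000


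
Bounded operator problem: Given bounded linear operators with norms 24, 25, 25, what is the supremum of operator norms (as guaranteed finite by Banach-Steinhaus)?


By the Uniform Boundedness Principle, the supremum of norms is finite.
sup_k ||T_k|| = max(24, 25, 25) = 25

25


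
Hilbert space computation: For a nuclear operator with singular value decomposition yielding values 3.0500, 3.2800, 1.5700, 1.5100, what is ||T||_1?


The nuclear norm is the sum of all singular values.
||T||_1 = 3.0500 + 3.2800 + 1.5700 + 1.5100
= 9.4100

9.4100


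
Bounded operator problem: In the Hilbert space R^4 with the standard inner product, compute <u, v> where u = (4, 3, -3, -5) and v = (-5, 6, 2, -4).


Computing the standard inner product <u, v> = sum u_i * v_i
= 4*-5 + 3*6 + -3*2 + -5*-4
= -20 + 18 + -6 + 20
= 12

12


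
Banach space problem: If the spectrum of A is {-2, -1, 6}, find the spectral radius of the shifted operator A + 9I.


Spectrum of A + 9I = {7, 8, 15}
Spectral radius = max |lambda| over the shifted spectrum
= max(7, 8, 15) = 15

15


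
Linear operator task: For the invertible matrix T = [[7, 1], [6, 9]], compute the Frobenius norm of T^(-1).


det(T) = 7*9 - 1*6 = 57
T^(-1) = (1/57) * [[9, -1], [-6, 7]] = [[0.1579, -0.0175], [-0.1053, 0.1228]]
||T^(-1)||_F^2 = 0.1579^2 + (-0.0175)^2 + (-0.1053)^2 + 0.1228^2 = 0.0514
||T^(-1)||_F = sqrt(0.0514) = 0.2267

0.2267


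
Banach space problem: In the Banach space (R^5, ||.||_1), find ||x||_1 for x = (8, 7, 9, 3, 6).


The l^1 norm equals the sum of absolute values of all components.
||x||_1 = 8 + 7 + 9 + 3 + 6
= 33

33.0000


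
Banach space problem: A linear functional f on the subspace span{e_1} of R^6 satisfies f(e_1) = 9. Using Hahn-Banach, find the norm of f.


The norm of f is given by ||f|| = sup_{||x||=1} |f(x)|.
On span{e_1}, ||e_1|| = 1, so ||f|| = |f(e_1)| / ||e_1||
= |9| / 1 = 9.0000

9.0000


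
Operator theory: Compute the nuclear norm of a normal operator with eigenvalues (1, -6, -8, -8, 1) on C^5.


For a normal operator, singular values equal |eigenvalues|.
Trace norm = sum |lambda_i| = 1 + 6 + 8 + 8 + 1
= 24

24


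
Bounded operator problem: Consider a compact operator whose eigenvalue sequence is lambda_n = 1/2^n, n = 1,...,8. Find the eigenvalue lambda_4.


The eigenvalue formula gives lambda_4 = 1/2^4
= 1/16
= 0.0625

0.0625


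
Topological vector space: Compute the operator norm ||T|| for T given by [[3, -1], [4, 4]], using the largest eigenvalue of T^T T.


A^T A = [[25, 13], [13, 17]]
trace(A^T A) = 42, det(A^T A) = 256
discriminant = 42^2 - 4*256 = 740
Largest eigenvalue of A^T A = (trace + sqrt(disc))/2 = 34.6015
||T|| = sqrt(34.6015) = 5.8823

5.8823


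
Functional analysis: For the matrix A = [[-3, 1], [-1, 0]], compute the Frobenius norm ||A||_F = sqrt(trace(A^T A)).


||A||_F^2 = sum a_ij^2
= (-3)^2 + 1^2 + (-1)^2 + 0^2
= 9 + 1 + 1 + 0 = 11
||A||_F = sqrt(11) = 3.3166

3.3166


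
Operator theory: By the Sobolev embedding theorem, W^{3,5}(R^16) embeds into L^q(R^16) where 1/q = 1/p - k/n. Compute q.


Using the Sobolev embedding formula: 1/q = 1/p - k/n
1/q = 1/5 - 3/16 = 1/80
q = 1/(1/80) = 80

80.0000


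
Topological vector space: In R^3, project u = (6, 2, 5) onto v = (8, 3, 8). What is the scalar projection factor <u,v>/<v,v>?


Computing <u,v> = 6*8 + 2*3 + 5*8 = 94
Computing <v,v> = 8^2 + 3^2 + 8^2 = 137
Projection coefficient = 94/137 = 0.6861

0.6861


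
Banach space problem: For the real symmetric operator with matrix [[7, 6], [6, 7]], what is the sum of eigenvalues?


For a self-adjoint (symmetric) matrix, the eigenvalues are real.
The sum of eigenvalues equals the trace of the matrix.
trace = 7 + 7 = 14

14


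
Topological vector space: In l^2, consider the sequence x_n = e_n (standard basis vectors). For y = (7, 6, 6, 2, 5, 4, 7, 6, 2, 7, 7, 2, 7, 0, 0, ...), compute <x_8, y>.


x_8 = e_8 is the standard basis vector with 1 in position 8.
<x_8, y> = y_8 = 6
As n -> infinity, <x_n, y> -> 0, confirming weak convergence of (x_n) to 0.

6


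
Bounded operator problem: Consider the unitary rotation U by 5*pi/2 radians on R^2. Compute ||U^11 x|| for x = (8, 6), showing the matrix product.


U is a rotation by theta = 5*pi/2
U^11 = rotation by 11*theta = 55*pi/2 = 3*pi/2 (mod 2*pi)
cos(3*pi/2) = 0.0000, sin(3*pi/2) = -1.0000
U^11 x = (0.0000 * 8 - -1.0000 * 6, -1.0000 * 8 + 0.0000 * 6)
= (6.0000, -8.0000)
||U^11 x|| = sqrt(6.0000^2 + (-8.0000)^2) = sqrt(100.0000) = 10.0000

10.0000


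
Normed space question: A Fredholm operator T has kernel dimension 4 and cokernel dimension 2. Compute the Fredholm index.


The Fredholm index is defined as ind(T) = dim(ker T) - dim(coker T)
= 4 - 2
= 2

2


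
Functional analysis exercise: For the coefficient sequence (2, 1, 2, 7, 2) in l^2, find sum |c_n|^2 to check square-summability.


sum |c_n|^2 = 2^2 + 1^2 + 2^2 + 7^2 + 2^2
= 4 + 1 + 4 + 49 + 4
= 62

62


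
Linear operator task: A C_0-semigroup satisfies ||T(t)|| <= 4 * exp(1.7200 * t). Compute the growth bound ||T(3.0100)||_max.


||T(3.0100)|| <= 4 * exp(1.7200 * 3.0100)
= 4 * exp(5.1772)
= 4 * 177.1860
= 708.7440

708.7440


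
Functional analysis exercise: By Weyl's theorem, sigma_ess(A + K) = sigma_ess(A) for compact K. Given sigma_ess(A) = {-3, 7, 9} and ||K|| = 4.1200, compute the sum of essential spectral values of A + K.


By Weyl's theorem, the essential spectrum is invariant under compact perturbations.
sigma_ess(A + K) = sigma_ess(A) = {-3, 7, 9}
Sum = -3 + 7 + 9 = 13

13


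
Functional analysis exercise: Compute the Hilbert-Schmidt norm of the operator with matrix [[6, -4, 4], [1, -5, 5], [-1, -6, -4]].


The Hilbert-Schmidt norm is sqrt(sum of squares of all entries).
Sum of squares = 6^2 + (-4)^2 + 4^2 + 1^2 + (-5)^2 + 5^2 + (-1)^2 + (-6)^2 + (-4)^2
= 36 + 16 + 16 + 1 + 25 + 25 + 1 + 36 + 16 = 172
||T||_HS = sqrt(172) = 13.1149

13.1149


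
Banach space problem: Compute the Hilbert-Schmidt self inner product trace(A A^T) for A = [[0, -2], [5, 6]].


trace(A * A^T) = sum of squares of all entries
= 0^2 + (-2)^2 + 5^2 + 6^2
= 0 + 4 + 25 + 36
= 65

65


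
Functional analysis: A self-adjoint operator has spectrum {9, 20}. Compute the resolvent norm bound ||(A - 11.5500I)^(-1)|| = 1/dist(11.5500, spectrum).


dist(11.5500, {9, 20}) = min(|11.5500 - 9|, |11.5500 - 20|)
= min(2.5500, 8.4500) = 2.5500
Resolvent bound = 1/2.5500 = 0.3922

0.3922


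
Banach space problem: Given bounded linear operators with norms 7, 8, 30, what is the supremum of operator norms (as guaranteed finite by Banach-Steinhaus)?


By the Uniform Boundedness Principle, the supremum of norms is finite.
sup_k ||T_k|| = max(7, 8, 30) = 30

30


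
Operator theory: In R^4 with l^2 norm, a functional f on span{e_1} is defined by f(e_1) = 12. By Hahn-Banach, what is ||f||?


The norm of f is given by ||f|| = sup_{||x||=1} |f(x)|.
On span{e_1}, ||e_1|| = 1, so ||f|| = |f(e_1)| / ||e_1||
= |12| / 1 = 12.0000

12.0000


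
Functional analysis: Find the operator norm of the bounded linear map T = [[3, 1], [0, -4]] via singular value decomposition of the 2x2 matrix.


A^T A = [[9, 3], [3, 17]]
trace(A^T A) = 26, det(A^T A) = 144
discriminant = 26^2 - 4*144 = 100
Largest eigenvalue of A^T A = (trace + sqrt(disc))/2 = 18.0000
||T|| = sqrt(18.0000) = 4.2426

4.2426


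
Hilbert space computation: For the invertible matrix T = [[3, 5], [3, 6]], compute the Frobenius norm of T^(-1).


det(T) = 3*6 - 5*3 = 3
T^(-1) = (1/3) * [[6, -5], [-3, 3]] = [[2.0000, -1.6667], [-1.0000, 1.0000]]
||T^(-1)||_F^2 = 2.0000^2 + (-1.6667)^2 + (-1.0000)^2 + 1.0000^2 = 8.7778
||T^(-1)||_F = sqrt(8.7778) = 2.9627

2.9627


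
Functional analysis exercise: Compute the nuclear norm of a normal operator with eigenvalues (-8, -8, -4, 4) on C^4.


For a normal operator, singular values equal |eigenvalues|.
Trace norm = sum |lambda_i| = 8 + 8 + 4 + 4
= 24

24
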